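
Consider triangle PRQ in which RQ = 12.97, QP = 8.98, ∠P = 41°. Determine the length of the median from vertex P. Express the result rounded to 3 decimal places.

Law of sines: sin R = QP·sin P/RQ ≈ 0.45423.
Since RQ ≥ QP, only the acute value applies: ∠R ≈ 27.02°.
Then ∠Q = 180° − ∠P − ∠R ≈ 111.98°.
Law of sines gives PR = RQ·sin Q/sin P ≈ 18.332.
Median from P: ½√(2·QP² + 2·PR² − RQ²) ≈ 12.896.

12.896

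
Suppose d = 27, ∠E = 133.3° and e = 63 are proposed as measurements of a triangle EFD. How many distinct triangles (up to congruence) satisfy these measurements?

1

d·sin E = 27·sin(133.3°) ≈ 19.65.
Since ∠E is not acute, a triangle exists only if e > d; here e > d, so there is exactly one triangle.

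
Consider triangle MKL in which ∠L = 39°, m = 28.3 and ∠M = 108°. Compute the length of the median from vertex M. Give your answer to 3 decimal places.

10.317

The third angle is ∠K = 180° − ∠L − ∠M = 33.00°.
Law of sines: k = m·sin K/sin M ≈ 16.206.
Law of sines: l = m·sin L/sin M ≈ 18.726.
Median from M: ½√(2·k² + 2·l² − m²) ≈ 10.317.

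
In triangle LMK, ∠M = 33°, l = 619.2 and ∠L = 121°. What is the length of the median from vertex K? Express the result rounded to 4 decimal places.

493.9942

The third angle is ∠K = 180° − ∠L − ∠M = 26.00°.
Law of sines: m = l·sin M/sin L ≈ 393.44.
Law of sines: k = l·sin K/sin L ≈ 316.67.
Median from K: ½√(2·l² + 2·m² − k²) ≈ 493.99.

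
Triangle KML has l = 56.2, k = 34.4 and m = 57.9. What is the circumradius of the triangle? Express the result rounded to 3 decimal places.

By the law of cosines, cos K = (m² + l² − k²) / (2·m·l) ≈ 0.81861, so ∠K ≈ 35.05°.
Circumradius = k/(2 sin K) ≈ 29.947.

29.947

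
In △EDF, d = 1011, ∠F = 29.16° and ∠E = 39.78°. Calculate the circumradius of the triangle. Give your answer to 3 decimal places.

The third angle is ∠D = 180° − ∠F − ∠E = 111.06°.
Law of sines: e = d·sin E/sin D ≈ 693.18.
Law of sines: f = d·sin F/sin D ≈ 527.87.
Circumradius = d/(2 sin D) ≈ 541.68.

541.682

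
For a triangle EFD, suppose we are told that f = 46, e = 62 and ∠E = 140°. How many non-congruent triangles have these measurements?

f·sin E = 46·sin(140°) ≈ 29.57.
Since ∠E is not acute, a triangle exists only if e > f; here e > f, so there is exactly one triangle.

1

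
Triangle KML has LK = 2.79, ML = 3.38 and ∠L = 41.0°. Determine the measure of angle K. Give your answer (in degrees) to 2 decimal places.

By the law of cosines, KM² = ML² + LK² − 2·ML·LK·cos L = 4.9744, so KM ≈ 2.2303.
Law of cosines again: cos K = (LK² + KM² − ML²)/(2·LK·KM) ≈ 0.10720, so ∠K ≈ 83.85°.

83.85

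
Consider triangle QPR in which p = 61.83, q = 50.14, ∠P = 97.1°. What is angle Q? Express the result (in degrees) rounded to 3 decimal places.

∠Q ≈ 53.583°

Law of sines: sin Q = q·sin P/p ≈ 0.80471.
Since p ≥ q, only the acute value applies: ∠Q ≈ 53.58°.
Then ∠R = 180° − ∠P − ∠Q ≈ 29.32°.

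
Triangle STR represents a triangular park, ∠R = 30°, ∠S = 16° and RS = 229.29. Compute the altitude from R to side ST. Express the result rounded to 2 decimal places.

h_R ≈ 63.20

The third angle is ∠T = 180° − ∠R − ∠S = 134.00°.
Law of sines: TR = RS·sin S/sin T ≈ 87.86.
Law of sines: ST = RS·sin R/sin T ≈ 159.38.
Area = ½·RS·TR·sin R ≈ 5036.3.
The altitude from R has length 2·area/ST ≈ 63.201.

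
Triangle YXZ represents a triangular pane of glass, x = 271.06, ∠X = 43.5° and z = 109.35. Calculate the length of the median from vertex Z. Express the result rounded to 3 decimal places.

302.410

Law of sines: sin Z = z·sin X/x ≈ 0.27769.
Since x ≥ z, only the acute value applies: ∠Z ≈ 16.12°.
Then ∠Y = 180° − ∠X − ∠Z ≈ 120.38°.
Law of sines gives y = x·sin Y/sin X ≈ 339.72.
Median from Z: ½√(2·y² + 2·x² − z²) ≈ 302.41.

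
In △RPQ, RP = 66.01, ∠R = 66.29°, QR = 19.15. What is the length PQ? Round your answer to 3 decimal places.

60.889

By the law of cosines, PQ² = QR² + RP² − 2·QR·RP·cos R = 3707.4, so PQ ≈ 60.889.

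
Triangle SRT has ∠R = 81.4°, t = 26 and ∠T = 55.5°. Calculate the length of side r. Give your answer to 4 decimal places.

31.1938

The third angle is ∠S = 180° − ∠R − ∠T = 43.10°.
Law of sines: r = t·sin R/sin T ≈ 31.194.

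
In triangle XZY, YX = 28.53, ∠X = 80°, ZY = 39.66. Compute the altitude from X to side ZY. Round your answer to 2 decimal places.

23.34

Law of sines: sin Z = YX·sin X/ZY ≈ 0.70844.
Since ZY ≥ YX, only the acute value applies: ∠Z ≈ 45.11°.
Then ∠Y = 180° − ∠X − ∠Z ≈ 54.89°.
Law of sines gives XZ = ZY·sin Y/sin X ≈ 32.945.
Area = ½·ZY·YX·sin Y ≈ 462.82.
The altitude from X has length 2·area/ZY ≈ 23.34.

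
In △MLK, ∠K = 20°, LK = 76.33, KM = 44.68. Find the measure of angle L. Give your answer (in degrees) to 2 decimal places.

By the law of cosines, ML² = LK² + KM² − 2·LK·KM·cos K = 1413.1, so ML ≈ 37.591.
Law of cosines again: cos L = (ML² + LK² − KM²)/(2·ML·LK) ≈ 0.91364, so ∠L ≈ 23.99°.

∠L ≈ 23.99°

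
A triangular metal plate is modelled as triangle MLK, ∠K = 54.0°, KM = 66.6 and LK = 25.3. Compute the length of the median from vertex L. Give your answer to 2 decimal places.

By the law of cosines, ML² = LK² + KM² − 2·LK·KM·cos K = 3094.8, so ML ≈ 55.631.
Median from L: ½√(2·ML² + 2·LK² − KM²) ≈ 27.542.

27.54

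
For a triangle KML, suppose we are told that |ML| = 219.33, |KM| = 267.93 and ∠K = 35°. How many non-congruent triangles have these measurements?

|KM|·sin K = 267.93·sin(35°) ≈ 153.7.
Since |KM| sin K < |ML| < |KM| (153.7 < 219.33 < 267.93), two triangles exist.

2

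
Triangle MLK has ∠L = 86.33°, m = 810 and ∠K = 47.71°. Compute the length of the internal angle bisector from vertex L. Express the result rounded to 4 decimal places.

The third angle is ∠M = 180° − ∠L − ∠K = 45.96°.
Law of sines: l = m·sin L/sin M ≈ 1124.5.
Law of sines: k = m·sin K/sin M ≈ 833.54.
The bisector from L has length 2·k·m·cos(∠L/2)/(k+m) ≈ 599.27.

t_L ≈ 599.2662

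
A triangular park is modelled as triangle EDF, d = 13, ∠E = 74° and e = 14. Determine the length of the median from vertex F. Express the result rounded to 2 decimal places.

m_F ≈ 12.57

Law of sines: sin D = d·sin E/e ≈ 0.89260.
Since e ≥ d, only the acute value applies: ∠D ≈ 63.20°.
Then ∠F = 180° − ∠E − ∠D ≈ 42.80°.
Law of sines gives f = e·sin F/sin E ≈ 9.8952.
Median from F: ½√(2·e² + 2·d² − f²) ≈ 12.571.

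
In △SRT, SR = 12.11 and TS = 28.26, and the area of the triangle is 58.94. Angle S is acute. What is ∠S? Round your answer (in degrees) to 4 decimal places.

From area = ½·TS·SR·sin S, we get sin S = 2·area/(TS·SR) ≈ 0.34445.
Taking the acute solution, ∠S ≈ 20.15°.

20.1481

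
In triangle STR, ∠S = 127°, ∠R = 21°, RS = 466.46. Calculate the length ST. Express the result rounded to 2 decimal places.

The third angle is ∠T = 180° − ∠R − ∠S = 32.00°.
Law of sines: ST = RS·sin R/sin T ≈ 315.45.

315.45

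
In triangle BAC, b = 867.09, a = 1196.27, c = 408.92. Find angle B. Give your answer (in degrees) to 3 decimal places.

By the law of cosines, cos B = (a² + c² − b²) / (2·a·c) ≈ 0.86516, so ∠B ≈ 30.10°.

30.099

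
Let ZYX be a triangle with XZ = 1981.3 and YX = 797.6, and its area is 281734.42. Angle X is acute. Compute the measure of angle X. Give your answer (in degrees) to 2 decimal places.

From area = ½·YX·XZ·sin X, we get sin X = 2·area/(YX·XZ) ≈ 0.35656.
Taking the acute solution, ∠X ≈ 20.89°.

20.89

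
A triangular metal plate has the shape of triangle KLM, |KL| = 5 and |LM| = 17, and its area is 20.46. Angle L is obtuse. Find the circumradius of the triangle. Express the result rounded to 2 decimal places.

From area = ½·|KL|·|LM|·sin L, we get sin L = 2·area/(|KL|·|LM|) ≈ 0.48141.
Taking the obtuse solution, ∠L ≈ 151.22°.
Law of cosines then gives |MK| ≈ 21.518.
Circumradius = |MK|/(2 sin L) ≈ 22.348.

R ≈ 22.35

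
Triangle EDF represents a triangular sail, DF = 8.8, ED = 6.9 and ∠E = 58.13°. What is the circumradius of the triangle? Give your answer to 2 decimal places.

R ≈ 5.18

Law of sines: sin F = ED·sin E/DF ≈ 0.66589.
Since DF ≥ ED, only the acute value applies: ∠F ≈ 41.75°.
Then ∠D = 180° − ∠E − ∠F ≈ 80.12°.
Law of sines gives FE = DF·sin D/sin E ≈ 10.208.
Circumradius = DF/(2 sin E) ≈ 5.1811.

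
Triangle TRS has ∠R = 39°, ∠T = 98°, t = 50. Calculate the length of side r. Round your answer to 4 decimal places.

The third angle is ∠S = 180° − ∠T − ∠R = 43.00°.
Law of sines: r = t·sin R/sin T ≈ 31.775.

31.7753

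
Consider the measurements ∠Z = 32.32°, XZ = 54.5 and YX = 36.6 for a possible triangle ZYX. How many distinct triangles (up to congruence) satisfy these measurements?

2

XZ·sin Z = 54.5·sin(32.32°) ≈ 29.14.
Since XZ sin Z < YX < XZ (29.14 < 36.6 < 54.5), two triangles exist.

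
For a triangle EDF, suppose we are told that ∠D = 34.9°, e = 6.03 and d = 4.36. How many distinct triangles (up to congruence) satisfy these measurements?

2

e·sin D = 6.03·sin(34.9°) ≈ 3.45.
Since e sin D < d < e (3.45 < 4.36 < 6.03), two triangles exist.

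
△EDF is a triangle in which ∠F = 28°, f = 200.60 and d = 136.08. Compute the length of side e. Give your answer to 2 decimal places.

310.31

Law of sines: sin D = d·sin F/f ≈ 0.31847.
Since f ≥ d, only the acute value applies: ∠D ≈ 18.57°.
Then ∠E = 180° − ∠F − ∠D ≈ 133.43°.
Law of sines gives e = f·sin E/sin F ≈ 310.31.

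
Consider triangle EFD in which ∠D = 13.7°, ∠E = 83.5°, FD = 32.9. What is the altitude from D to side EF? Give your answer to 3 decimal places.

h_D ≈ 32.641

The third angle is ∠F = 180° − ∠D − ∠E = 82.80°.
Law of sines: DE = FD·sin F/sin E ≈ 32.852.
Law of sines: EF = FD·sin D/sin E ≈ 7.8424.
Area = ½·FD·DE·sin D ≈ 127.99.
The altitude from D has length 2·area/EF ≈ 32.641.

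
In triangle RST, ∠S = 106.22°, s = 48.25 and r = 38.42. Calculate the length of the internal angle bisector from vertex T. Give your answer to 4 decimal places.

t_T ≈ 41.8497

Law of sines: sin R = r·sin S/s ≈ 0.76457.
Since s ≥ r, only the acute value applies: ∠R ≈ 49.87°.
Then ∠T = 180° − ∠S − ∠R ≈ 23.91°.
Law of sines gives t = s·sin T/sin S ≈ 20.367.
The bisector from T has length 2·r·s·cos(∠T/2)/(r+s) ≈ 41.85.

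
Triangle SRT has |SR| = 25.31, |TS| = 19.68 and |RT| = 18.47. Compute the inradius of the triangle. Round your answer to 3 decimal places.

Semiperimeter s = (18.47 + 19.68 + 25.31)/2 = 31.73.
Heron's formula: area = √(31.73·13.26·12.05·6.42) ≈ 180.41.
Inradius = area/s = 180.41/31.73 ≈ 5.6859.

5.686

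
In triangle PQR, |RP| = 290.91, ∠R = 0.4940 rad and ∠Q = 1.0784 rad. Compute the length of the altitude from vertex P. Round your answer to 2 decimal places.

The third angle is ∠P = π − ∠Q − ∠R = 1.5692 rad.
Law of sines: |QR| = |RP|·sin P/sin Q ≈ 330.13.
Law of sines: |PQ| = |RP|·sin R/sin Q ≈ 156.53.
Area = ½·|RP|·|QR|·sin R ≈ 22768.
The altitude from P has length 2·area/|QR| ≈ 137.94.

137.94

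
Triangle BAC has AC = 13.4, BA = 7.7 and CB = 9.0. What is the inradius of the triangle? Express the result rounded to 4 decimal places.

2.2080

Semiperimeter s = (13.4 + 9 + 7.7)/2 = 15.05.
Heron's formula: area = √(15.05·1.65·6.05·7.35) ≈ 33.23.
Inradius = area/s = 33.23/15.05 ≈ 2.208.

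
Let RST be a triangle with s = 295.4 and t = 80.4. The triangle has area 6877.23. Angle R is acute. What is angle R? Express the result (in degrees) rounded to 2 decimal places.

35.39

From area = ½·s·t·sin R, we get sin R = 2·area/(s·t) ≈ 0.57913.
Taking the acute solution, ∠R ≈ 35.39°.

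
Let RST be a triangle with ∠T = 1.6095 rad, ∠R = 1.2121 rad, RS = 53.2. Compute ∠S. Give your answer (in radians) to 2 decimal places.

The third angle is ∠S = π − ∠T − ∠R = 0.3200 rad.

∠S ≈ 0.32 rad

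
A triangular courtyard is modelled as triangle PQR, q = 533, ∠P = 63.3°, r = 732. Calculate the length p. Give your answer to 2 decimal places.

By the law of cosines, p² = q² + r² − 2·q·r·cos P = 4.693e+05, so p ≈ 685.06.

685.06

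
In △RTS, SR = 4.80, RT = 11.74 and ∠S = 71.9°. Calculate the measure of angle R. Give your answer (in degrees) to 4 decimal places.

Law of sines: sin T = SR·sin S/RT ≈ 0.38863.
Since RT ≥ SR, only the acute value applies: ∠T ≈ 22.87°.
Then ∠R = 180° − ∠S − ∠T ≈ 85.23°.

∠R ≈ 85.2309°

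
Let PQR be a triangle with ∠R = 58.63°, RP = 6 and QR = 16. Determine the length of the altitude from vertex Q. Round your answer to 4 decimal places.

h_Q ≈ 13.6612

By the law of cosines, PQ² = QR² + RP² − 2·QR·RP·cos R = 192.05, so PQ ≈ 13.858.
Area = ½·QR·RP·sin R ≈ 40.984.
The altitude from Q has length 2·area/RP ≈ 13.661.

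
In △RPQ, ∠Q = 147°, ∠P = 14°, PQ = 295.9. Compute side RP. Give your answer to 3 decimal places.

495.008

The third angle is ∠R = 180° − ∠P − ∠Q = 19.00°.
Law of sines: RP = PQ·sin Q/sin R ≈ 495.01.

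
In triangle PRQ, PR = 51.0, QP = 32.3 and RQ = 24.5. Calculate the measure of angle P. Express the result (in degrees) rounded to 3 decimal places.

22.490

By the law of cosines, cos P = (QP² + PR² − RQ²) / (2·QP·PR) ≈ 0.92395, so ∠P ≈ 22.49°.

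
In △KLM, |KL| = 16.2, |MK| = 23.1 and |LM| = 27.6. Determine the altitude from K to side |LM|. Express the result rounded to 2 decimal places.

13.54

Semiperimeter s = (27.6 + 23.1 + 16.2)/2 = 33.45.
Heron's formula: area = √(33.45·5.85·10.35·17.25) ≈ 186.91.
The altitude from K has length 2·area/|LM| ≈ 13.544.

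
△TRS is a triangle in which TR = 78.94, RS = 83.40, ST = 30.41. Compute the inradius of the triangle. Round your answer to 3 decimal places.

12.443

Semiperimeter s = (83.4 + 30.41 + 78.94)/2 = 96.375.
Heron's formula: area = √(96.375·12.975·65.965·17.435) ≈ 1199.2.
Inradius = area/s = 1199.2/96.375 ≈ 12.443.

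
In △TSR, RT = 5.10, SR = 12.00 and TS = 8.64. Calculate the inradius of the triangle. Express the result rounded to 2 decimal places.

r ≈ 1.49

Semiperimeter s = (12 + 5.1 + 8.64)/2 = 12.87.
Heron's formula: area = √(12.87·0.87·7.77·4.23) ≈ 19.184.
Inradius = area/s = 19.184/12.87 ≈ 1.4906.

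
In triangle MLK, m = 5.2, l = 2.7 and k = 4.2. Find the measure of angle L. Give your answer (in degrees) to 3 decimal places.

∠L ≈ 31.130°

By the law of cosines, cos L = (k² + m² − l²) / (2·k·m) ≈ 0.85600, so ∠L ≈ 31.13°.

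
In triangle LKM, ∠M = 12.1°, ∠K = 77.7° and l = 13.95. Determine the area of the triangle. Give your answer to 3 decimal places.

The third angle is ∠L = 180° − ∠K − ∠M = 90.20°.
Law of sines: k = l·sin K/sin L ≈ 13.63.
Law of sines: m = l·sin M/sin L ≈ 2.9242.
Area = ½·l·k·sin M ≈ 19.928.

19.928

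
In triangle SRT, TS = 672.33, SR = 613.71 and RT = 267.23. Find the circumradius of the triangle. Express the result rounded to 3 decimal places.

336.190

By the law of cosines, cos S = (TS² + SR² − RT²) / (2·TS·SR) ≈ 0.91763, so ∠S ≈ 23.42°.
Circumradius = RT/(2 sin S) ≈ 336.19.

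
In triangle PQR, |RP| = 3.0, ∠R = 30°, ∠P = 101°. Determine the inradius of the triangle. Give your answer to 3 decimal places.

The third angle is ∠Q = 180° − ∠R − ∠P = 49.00°.
Law of sines: |QR| = |RP|·sin P/sin Q ≈ 3.902.
Law of sines: |PQ| = |RP|·sin R/sin Q ≈ 1.9875.
Area = ½·|RP|·|QR|·sin R ≈ 2.9265.
Semiperimeter s = (3.902+3+1.9875)/2 = 4.4448.
Inradius = area/s = 2.9265/4.4448 ≈ 0.65842.

r ≈ 0.658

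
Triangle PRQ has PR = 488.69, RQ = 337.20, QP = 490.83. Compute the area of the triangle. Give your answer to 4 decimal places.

area ≈ 77524.9093

Semiperimeter s = (337.2 + 490.83 + 488.69)/2 = 658.36.
Heron's formula: area = √(658.36·321.16·167.53·169.67) ≈ 77525.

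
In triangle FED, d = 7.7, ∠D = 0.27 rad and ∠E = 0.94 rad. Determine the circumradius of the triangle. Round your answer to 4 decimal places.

14.4340

The third angle is ∠F = π − ∠E − ∠D = 1.932 rad.
Law of sines: f = d·sin F/sin D ≈ 27.009.
Law of sines: e = d·sin E/sin D ≈ 23.313.
Circumradius = d/(2 sin D) ≈ 14.434.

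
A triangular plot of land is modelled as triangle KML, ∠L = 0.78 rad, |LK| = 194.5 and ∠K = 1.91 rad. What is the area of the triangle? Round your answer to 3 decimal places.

The third angle is ∠M = π − ∠L − ∠K = 0.452 rad.
Law of sines: |ML| = |LK|·sin K/sin M ≈ 420.3.
Law of sines: |KM| = |LK|·sin L/sin M ≈ 313.45.
Area = ½·|LK|·|ML|·sin L ≈ 28746.

area ≈ 28745.785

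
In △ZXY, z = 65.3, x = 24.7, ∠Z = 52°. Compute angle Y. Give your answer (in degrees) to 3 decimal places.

Law of sines: sin X = x·sin Z/z ≈ 0.29807.
Since z ≥ x, only the acute value applies: ∠X ≈ 17.34°.
Then ∠Y = 180° − ∠Z − ∠X ≈ 110.66°.

∠Y ≈ 110.658°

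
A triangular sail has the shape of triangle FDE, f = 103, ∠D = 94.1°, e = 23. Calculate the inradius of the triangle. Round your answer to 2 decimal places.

r ≈ 10.14

By the law of cosines, d² = e² + f² − 2·e·f·cos D = 11477, so d ≈ 107.13.
Area = ½·e·f·sin D ≈ 1181.5.
Semiperimeter s = (103+107.13+23)/2 = 116.56.
Inradius = area/s = 1181.5/116.56 ≈ 10.136.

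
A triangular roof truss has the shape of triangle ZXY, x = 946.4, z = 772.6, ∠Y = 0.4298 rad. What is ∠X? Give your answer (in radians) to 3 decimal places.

By the law of cosines, y² = z² + x² − 2·z·x·cos Y = 1.6321e+05, so y ≈ 403.99.
Law of cosines again: cos X = (y² + z² − x²)/(2·y·z) ≈ -0.21714, so ∠X ≈ 1.7897 rad.

∠X ≈ 1.790 rad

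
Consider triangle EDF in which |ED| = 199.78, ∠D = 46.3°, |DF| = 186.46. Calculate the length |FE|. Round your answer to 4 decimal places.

152.3394

By the law of cosines, |FE|² = |ED|² + |DF|² − 2·|ED|·|DF|·cos D = 23207, so |FE| ≈ 152.34.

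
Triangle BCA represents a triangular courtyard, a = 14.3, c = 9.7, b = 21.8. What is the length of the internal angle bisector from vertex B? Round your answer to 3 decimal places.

By the law of cosines, cos B = (c² + a² − b²) / (2·c·a) ≈ -0.63680, so ∠B ≈ 129.55°.
The bisector from B has length 2·c·a·cos(∠B/2)/(c+a) ≈ 4.9259.

t_B ≈ 4.926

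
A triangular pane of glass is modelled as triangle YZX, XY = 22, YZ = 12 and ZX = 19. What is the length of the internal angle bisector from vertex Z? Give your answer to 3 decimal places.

By the law of cosines, cos Z = (YZ² + ZX² − XY²) / (2·YZ·ZX) ≈ 0.04605, so ∠Z ≈ 87.36°.
The bisector from Z has length 2·YZ·ZX·cos(∠Z/2)/(YZ+ZX) ≈ 10.638.

10.638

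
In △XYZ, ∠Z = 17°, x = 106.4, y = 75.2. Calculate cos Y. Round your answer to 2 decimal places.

cos Y ≈ 0.84

By the law of cosines, z² = x² + y² − 2·x·y·cos Z = 1672.7, so z ≈ 40.898.
Law of cosines again: cos Y = (z² + x² − y²)/(2·z·x) ≈ 0.84321, so ∠Y ≈ 32.52°.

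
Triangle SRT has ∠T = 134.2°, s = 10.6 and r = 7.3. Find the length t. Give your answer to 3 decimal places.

By the law of cosines, t² = s² + r² − 2·s·r·cos T = 273.54, so t ≈ 16.539.

16.539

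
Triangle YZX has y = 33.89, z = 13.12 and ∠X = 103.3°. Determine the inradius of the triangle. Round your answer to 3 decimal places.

By the law of cosines, x² = y² + z² − 2·y·z·cos X = 1525.2, so x ≈ 39.054.
Area = ½·y·z·sin X ≈ 216.36.
Semiperimeter s = (33.89+13.12+39.054)/2 = 43.032.
Inradius = area/s = 216.36/43.032 ≈ 5.0278.

5.028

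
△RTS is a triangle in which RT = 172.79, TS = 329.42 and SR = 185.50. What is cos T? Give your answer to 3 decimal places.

By the law of cosines, cos T = (RT² + TS² − SR²) / (2·RT·TS) ≈ 0.91324, so ∠T ≈ 24.04°.

cos T ≈ 0.913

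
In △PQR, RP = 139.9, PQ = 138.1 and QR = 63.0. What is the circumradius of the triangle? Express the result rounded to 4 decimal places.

71.3826

By the law of cosines, cos P = (RP² + PQ² − QR²) / (2·RP·PQ) ≈ 0.89737, so ∠P ≈ 26.19°.
Circumradius = QR/(2 sin P) ≈ 71.383.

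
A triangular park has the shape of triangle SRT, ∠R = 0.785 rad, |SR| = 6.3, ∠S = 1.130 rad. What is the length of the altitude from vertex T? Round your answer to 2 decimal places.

4.28

The third angle is ∠T = π − ∠S − ∠R = 1.227 rad.
Law of sines: |RT| = |SR|·sin S/sin T ≈ 6.0528.
Law of sines: |TS| = |SR|·sin R/sin T ≈ 4.7305.
Area = ½·|SR|·|RT|·sin R ≈ 13.477.
The altitude from T has length 2·area/|SR| ≈ 4.2783.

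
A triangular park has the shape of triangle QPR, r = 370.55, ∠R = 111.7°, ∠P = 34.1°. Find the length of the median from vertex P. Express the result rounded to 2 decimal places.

The third angle is ∠Q = 180° − ∠P − ∠R = 34.20°.
Law of sines: q = r·sin Q/sin R ≈ 224.17.
Law of sines: p = r·sin P/sin R ≈ 223.59.
Median from P: ½√(2·r² + 2·q² − p²) ≈ 285.1.

m_P ≈ 285.10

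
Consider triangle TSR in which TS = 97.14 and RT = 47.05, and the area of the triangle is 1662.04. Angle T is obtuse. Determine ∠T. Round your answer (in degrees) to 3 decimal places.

From area = ½·RT·TS·sin T, we get sin T = 2·area/(RT·TS) ≈ 0.72730.
Taking the obtuse solution, ∠T ≈ 133.34°.

∠T ≈ 133.339°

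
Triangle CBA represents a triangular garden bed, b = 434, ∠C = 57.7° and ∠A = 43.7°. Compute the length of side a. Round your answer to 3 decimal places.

The third angle is ∠B = 180° − ∠A − ∠C = 78.60°.
Law of sines: a = b·sin A/sin B ≈ 305.88.

305.878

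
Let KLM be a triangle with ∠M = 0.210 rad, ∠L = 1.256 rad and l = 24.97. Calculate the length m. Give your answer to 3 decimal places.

5.474

The third angle is ∠K = π − ∠L − ∠M = 1.676 rad.
Law of sines: m = l·sin M/sin L ≈ 5.4743.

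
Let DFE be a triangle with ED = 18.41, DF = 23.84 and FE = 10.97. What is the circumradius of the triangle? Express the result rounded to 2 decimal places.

By the law of cosines, cos D = (ED² + DF² − FE²) / (2·ED·DF) ≈ 0.89649, so ∠D ≈ 26.30°.
Circumradius = FE/(2 sin D) ≈ 12.38.

R ≈ 12.38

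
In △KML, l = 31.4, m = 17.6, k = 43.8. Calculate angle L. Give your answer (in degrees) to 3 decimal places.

By the law of cosines, cos L = (k² + m² − l²) / (2·k·m) ≈ 0.80573, so ∠L ≈ 36.32°.

∠L ≈ 36.319°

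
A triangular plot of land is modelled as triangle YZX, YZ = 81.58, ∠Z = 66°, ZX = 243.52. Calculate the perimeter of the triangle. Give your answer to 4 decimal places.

By the law of cosines, XY² = YZ² + ZX² − 2·YZ·ZX·cos Z = 49797, so XY ≈ 223.15.
Semiperimeter s = (243.52+223.15+81.58)/2 = 274.13.
Perimeter = 243.52 + 223.15 + 81.58 = 548.25.

perimeter ≈ 548.2514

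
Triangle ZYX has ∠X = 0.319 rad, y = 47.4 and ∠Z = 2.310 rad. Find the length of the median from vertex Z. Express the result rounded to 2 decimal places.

m_Z ≈ 17.53

The third angle is ∠Y = π − ∠X − ∠Z = 0.513 rad.
Law of sines: z = y·sin Z/sin Y ≈ 71.424.
Law of sines: x = y·sin X/sin Y ≈ 30.311.
Median from Z: ½√(2·y² + 2·x² − z²) ≈ 17.533.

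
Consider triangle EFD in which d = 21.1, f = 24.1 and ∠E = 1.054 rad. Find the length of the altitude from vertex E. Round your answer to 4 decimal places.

By the law of cosines, e² = f² + d² − 2·f·d·cos E = 523.51, so e ≈ 22.88.
Area = ½·f·d·sin E ≈ 221.05.
The altitude from E has length 2·area/e ≈ 19.322.

19.3223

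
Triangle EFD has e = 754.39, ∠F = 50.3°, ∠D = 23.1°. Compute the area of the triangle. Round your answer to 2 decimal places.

area ≈ 89631.66

The third angle is ∠E = 180° − ∠F − ∠D = 106.60°.
Law of sines: f = e·sin F/sin E ≈ 605.67.
Law of sines: d = e·sin D/sin E ≈ 308.85.
Area = ½·e·f·sin D ≈ 89632.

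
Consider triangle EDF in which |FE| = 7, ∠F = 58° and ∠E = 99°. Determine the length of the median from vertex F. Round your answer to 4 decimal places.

The third angle is ∠D = 180° − ∠F − ∠E = 23.00°.
Law of sines: |DF| = |FE|·sin E/sin D ≈ 17.695.
Law of sines: |ED| = |FE|·sin F/sin D ≈ 15.193.
Median from F: ½√(2·|DF|² + 2·|FE|² − |ED|²) ≈ 11.106.

m_F ≈ 11.1060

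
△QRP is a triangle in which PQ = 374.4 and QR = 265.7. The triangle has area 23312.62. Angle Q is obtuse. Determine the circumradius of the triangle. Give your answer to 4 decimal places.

From area = ½·PQ·QR·sin Q, we get sin Q = 2·area/(PQ·QR) ≈ 0.46870.
Taking the obtuse solution, ∠Q ≈ 152.05°.
Law of cosines then gives RP ≈ 621.71.
Circumradius = RP/(2 sin Q) ≈ 663.23.

663.2284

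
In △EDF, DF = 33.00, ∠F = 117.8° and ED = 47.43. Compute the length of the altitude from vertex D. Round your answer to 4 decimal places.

29.1912

Law of sines: sin E = DF·sin F/ED ≈ 0.61546.
Since ED ≥ DF, only the acute value applies: ∠E ≈ 37.99°.
Then ∠D = 180° − ∠F − ∠E ≈ 24.21°.
Law of sines gives FE = ED·sin D/sin F ≈ 21.992.
Area = ½·ED·DF·sin D ≈ 320.99.
The altitude from D has length 2·area/FE ≈ 29.191.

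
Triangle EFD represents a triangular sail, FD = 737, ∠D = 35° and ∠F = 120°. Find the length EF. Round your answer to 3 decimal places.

The third angle is ∠E = 180° − ∠F − ∠D = 25.00°.
Law of sines: EF = FD·sin D/sin E ≈ 1000.3.

1000.255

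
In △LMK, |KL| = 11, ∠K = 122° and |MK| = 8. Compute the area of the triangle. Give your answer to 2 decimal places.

area ≈ 37.31

Area = ½·|MK|·|KL|·sin K ≈ 37.314.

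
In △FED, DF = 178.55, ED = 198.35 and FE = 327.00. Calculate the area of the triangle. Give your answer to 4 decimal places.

15293.1136

Semiperimeter s = (198.35 + 178.55 + 327)/2 = 351.95.
Heron's formula: area = √(351.95·153.6·173.4·24.95) ≈ 15293.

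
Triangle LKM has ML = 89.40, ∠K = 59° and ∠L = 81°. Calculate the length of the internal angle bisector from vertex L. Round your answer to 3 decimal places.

The third angle is ∠M = 180° − ∠L − ∠K = 40.00°.
Law of sines: KM = ML·sin L/sin K ≈ 103.01.
Law of sines: LK = ML·sin M/sin K ≈ 67.041.
The bisector from L has length 2·ML·LK·cos(∠L/2)/(ML+LK) ≈ 58.264.

58.264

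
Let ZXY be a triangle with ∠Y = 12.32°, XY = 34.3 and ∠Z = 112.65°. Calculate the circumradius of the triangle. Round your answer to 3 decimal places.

The third angle is ∠X = 180° − ∠Y − ∠Z = 55.03°.
Law of sines: YZ = XY·sin X/sin Z ≈ 30.456.
Law of sines: ZX = XY·sin Y/sin Z ≈ 7.9303.
Circumradius = XY/(2 sin Z) ≈ 18.583.

18.583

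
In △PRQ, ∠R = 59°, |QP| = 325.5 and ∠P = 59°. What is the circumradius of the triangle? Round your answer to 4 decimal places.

The third angle is ∠Q = 180° − ∠P − ∠R = 62.00°.
Law of sines: |RQ| = |QP|·sin P/sin R ≈ 325.5.
Law of sines: |PR| = |QP|·sin Q/sin R ≈ 335.29.
Circumradius = |QP|/(2 sin R) ≈ 189.87.

189.8696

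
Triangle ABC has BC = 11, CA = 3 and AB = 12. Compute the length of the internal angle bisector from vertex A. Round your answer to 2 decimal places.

By the law of cosines, cos A = (CA² + AB² − BC²) / (2·CA·AB) ≈ 0.44444, so ∠A ≈ 63.61°.
The bisector from A has length 2·CA·AB·cos(∠A/2)/(CA+AB) ≈ 4.0792.

4.08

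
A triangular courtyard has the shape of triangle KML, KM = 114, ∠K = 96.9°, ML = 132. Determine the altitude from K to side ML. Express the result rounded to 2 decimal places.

Law of sines: sin L = KM·sin K/ML ≈ 0.85738.
Since ML ≥ KM, only the acute value applies: ∠L ≈ 59.02°.
Then ∠M = 180° − ∠K − ∠L ≈ 24.08°.
Law of sines gives LK = ML·sin M/sin K ≈ 54.242.
Area = ½·ML·KM·sin M ≈ 3069.4.
The altitude from K has length 2·area/ML ≈ 46.506.

h_K ≈ 46.51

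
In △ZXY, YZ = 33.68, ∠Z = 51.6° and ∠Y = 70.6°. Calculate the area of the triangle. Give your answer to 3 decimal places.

The third angle is ∠X = 180° − ∠Y − ∠Z = 57.80°.
Law of sines: XY = YZ·sin Z/sin X ≈ 31.192.
Law of sines: ZX = YZ·sin Y/sin X ≈ 37.542.
Area = ½·YZ·XY·sin Y ≈ 495.46.

area ≈ 495.456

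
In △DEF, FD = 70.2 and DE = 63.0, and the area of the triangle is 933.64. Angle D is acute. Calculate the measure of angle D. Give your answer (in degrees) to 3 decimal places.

From area = ½·FD·DE·sin D, we get sin D = 2·area/(FD·DE) ≈ 0.42221.
Taking the acute solution, ∠D ≈ 24.97°.

∠D ≈ 24.974°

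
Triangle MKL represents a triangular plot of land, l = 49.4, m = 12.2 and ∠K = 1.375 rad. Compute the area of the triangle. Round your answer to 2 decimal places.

295.58

Area = ½·l·m·sin K ≈ 295.58.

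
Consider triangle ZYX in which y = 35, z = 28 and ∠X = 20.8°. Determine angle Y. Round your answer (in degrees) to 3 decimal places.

110.791

By the law of cosines, x² = z² + y² − 2·z·y·cos X = 176.74, so x ≈ 13.294.
Law of cosines again: cos Y = (x² + z² − y²)/(2·x·z) ≈ -0.35495, so ∠Y ≈ 110.79°.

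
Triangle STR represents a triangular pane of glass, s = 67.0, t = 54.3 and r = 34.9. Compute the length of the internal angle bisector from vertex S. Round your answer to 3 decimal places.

By the law of cosines, cos S = (t² + r² − s²) / (2·t·r) ≈ -0.08509, so ∠S ≈ 94.88°.
The bisector from S has length 2·t·r·cos(∠S/2)/(t+r) ≈ 28.739.

t_S ≈ 28.739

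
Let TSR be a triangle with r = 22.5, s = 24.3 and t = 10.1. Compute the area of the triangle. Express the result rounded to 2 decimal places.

Semiperimeter p = (10.1 + 24.3 + 22.5)/2 = 28.45.
Heron's formula: area = √(28.45·18.35·4.15·5.95) ≈ 113.54.

113.54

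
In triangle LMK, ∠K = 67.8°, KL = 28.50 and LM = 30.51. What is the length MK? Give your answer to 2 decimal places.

Law of sines: sin M = KL·sin K/LM ≈ 0.86487.
Since LM ≥ KL, only the acute value applies: ∠M ≈ 59.87°.
Then ∠L = 180° − ∠K − ∠M ≈ 52.33°.
Law of sines gives MK = LM·sin L/sin K ≈ 26.084.

26.08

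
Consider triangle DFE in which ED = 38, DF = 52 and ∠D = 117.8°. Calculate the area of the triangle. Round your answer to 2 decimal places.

873.97

Area = ½·ED·DF·sin D ≈ 873.97.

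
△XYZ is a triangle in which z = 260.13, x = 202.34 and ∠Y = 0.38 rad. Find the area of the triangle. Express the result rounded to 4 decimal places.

Area = ½·z·x·sin Y ≈ 9761.6.

area ≈ 9761.6446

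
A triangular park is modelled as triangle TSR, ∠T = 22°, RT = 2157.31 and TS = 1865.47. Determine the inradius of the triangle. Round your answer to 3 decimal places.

By the law of cosines, SR² = RT² + TS² − 2·RT·TS·cos T = 6.7125e+05, so SR ≈ 819.3.
Area = ½·RT·TS·sin T ≈ 7.5378e+05.
Semiperimeter s = (819.3+2157.3+1865.5)/2 = 2421.
Inradius = area/s = 7.5378e+05/2421 ≈ 311.35.

311.347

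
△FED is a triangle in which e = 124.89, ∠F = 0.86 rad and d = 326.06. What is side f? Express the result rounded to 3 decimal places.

262.252

By the law of cosines, f² = e² + d² − 2·e·d·cos F = 68776, so f ≈ 262.25.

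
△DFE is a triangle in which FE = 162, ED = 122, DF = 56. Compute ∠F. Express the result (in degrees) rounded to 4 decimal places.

By the law of cosines, cos F = (DF² + FE² − ED²) / (2·DF·FE) ≈ 0.79894, so ∠F ≈ 36.97°.

36.9708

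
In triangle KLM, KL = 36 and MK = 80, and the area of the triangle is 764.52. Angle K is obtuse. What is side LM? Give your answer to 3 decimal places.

112.148

From area = ½·MK·KL·sin K, we get sin K = 2·area/(MK·KL) ≈ 0.53092.
Taking the obtuse solution, ∠K ≈ 147.93°.
Law of cosines then gives LM ≈ 112.15.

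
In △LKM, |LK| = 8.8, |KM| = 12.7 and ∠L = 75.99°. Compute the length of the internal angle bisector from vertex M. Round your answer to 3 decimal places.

t_M ≈ 11.276

Law of sines: sin M = |LK|·sin L/|KM| ≈ 0.67230.
Since |KM| ≥ |LK|, only the acute value applies: ∠M ≈ 42.24°.
Then ∠K = 180° − ∠L − ∠M ≈ 61.77°.
Law of sines gives |ML| = |KM|·sin K/sin L ≈ 11.532.
The bisector from M has length 2·|KM|·|ML|·cos(∠M/2)/(|KM|+|ML|) ≈ 11.276.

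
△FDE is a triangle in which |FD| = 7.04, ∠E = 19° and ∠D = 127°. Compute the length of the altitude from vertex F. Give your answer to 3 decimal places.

The third angle is ∠F = 180° − ∠D − ∠E = 34.00°.
Law of sines: |DE| = |FD|·sin F/sin E ≈ 12.092.
Law of sines: |EF| = |FD|·sin D/sin E ≈ 17.269.
Area = ½·|FD|·|DE|·sin D ≈ 33.993.
The altitude from F has length 2·area/|DE| ≈ 5.6224.

h_F ≈ 5.622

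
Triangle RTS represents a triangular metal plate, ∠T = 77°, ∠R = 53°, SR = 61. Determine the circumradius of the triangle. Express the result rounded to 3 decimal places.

31.302

The third angle is ∠S = 180° − ∠R − ∠T = 50.00°.
Law of sines: TS = SR·sin R/sin T ≈ 49.998.
Law of sines: RT = SR·sin S/sin T ≈ 47.958.
Circumradius = SR/(2 sin T) ≈ 31.302.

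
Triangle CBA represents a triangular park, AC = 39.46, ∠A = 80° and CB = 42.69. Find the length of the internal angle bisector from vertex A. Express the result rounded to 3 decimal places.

23.172

Law of sines: sin B = AC·sin A/CB ≈ 0.91030.
Since CB ≥ AC, only the acute value applies: ∠B ≈ 65.55°.
Then ∠C = 180° − ∠A − ∠B ≈ 34.45°.
Law of sines gives BA = CB·sin C/sin A ≈ 24.524.
The bisector from A has length 2·BA·AC·cos(∠A/2)/(BA+AC) ≈ 23.172.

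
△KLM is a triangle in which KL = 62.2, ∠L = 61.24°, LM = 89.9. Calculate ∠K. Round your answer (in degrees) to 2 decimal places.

∠K ≈ 76.48°

By the law of cosines, MK² = KL² + LM² − 2·KL·LM·cos L = 6570, so MK ≈ 81.055.
Law of cosines again: cos K = (MK² + KL² − LM²)/(2·MK·KL) ≈ 0.23373, so ∠K ≈ 76.48°.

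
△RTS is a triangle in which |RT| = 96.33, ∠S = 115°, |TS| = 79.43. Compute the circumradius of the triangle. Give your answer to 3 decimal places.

53.144

Law of sines: sin R = |TS|·sin S/|RT| ≈ 0.74731.
Since |RT| ≥ |TS|, only the acute value applies: ∠R ≈ 48.36°.
Then ∠T = 180° − ∠S − ∠R ≈ 16.64°.
Law of sines gives |SR| = |RT|·sin T/sin S ≈ 30.441.
Circumradius = |RT|/(2 sin S) ≈ 53.144.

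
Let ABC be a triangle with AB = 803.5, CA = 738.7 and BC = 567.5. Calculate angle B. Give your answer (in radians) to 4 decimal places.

∠B ≈ 1.0897 rad

By the law of cosines, cos B = (AB² + BC² − CA²) / (2·AB·BC) ≈ 0.46272, so ∠B ≈ 1.0897 rad.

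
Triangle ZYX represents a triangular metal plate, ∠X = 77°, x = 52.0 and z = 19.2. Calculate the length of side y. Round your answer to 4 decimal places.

52.8372

Law of sines: sin Z = z·sin X/x ≈ 0.35977.
Since x ≥ z, only the acute value applies: ∠Z ≈ 21.09°.
Then ∠Y = 180° − ∠X − ∠Z ≈ 81.91°.
Law of sines gives y = x·sin Y/sin X ≈ 52.837.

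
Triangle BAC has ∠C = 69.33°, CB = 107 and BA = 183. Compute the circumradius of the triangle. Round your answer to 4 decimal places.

R ≈ 97.7952

Law of sines: sin A = CB·sin C/BA ≈ 0.54706.
Since BA ≥ CB, only the acute value applies: ∠A ≈ 33.17°.
Then ∠B = 180° − ∠C − ∠A ≈ 77.50°.
Law of sines gives AC = BA·sin B/sin C ≈ 190.96.
Circumradius = BA/(2 sin C) ≈ 97.795.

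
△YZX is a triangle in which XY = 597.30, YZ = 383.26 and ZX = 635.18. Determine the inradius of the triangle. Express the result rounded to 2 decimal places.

Semiperimeter s = (635.18 + 597.3 + 383.26)/2 = 807.87.
Heron's formula: area = √(807.87·172.69·210.57·424.61) ≈ 1.1169e+05.
Inradius = area/s = 1.1169e+05/807.87 ≈ 138.25.

r ≈ 138.25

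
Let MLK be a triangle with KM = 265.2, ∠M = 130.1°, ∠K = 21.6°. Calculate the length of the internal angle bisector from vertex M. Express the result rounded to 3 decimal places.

97.794

The third angle is ∠L = 180° − ∠K − ∠M = 28.30°.
Law of sines: LK = KM·sin M/sin L ≈ 427.89.
Law of sines: ML = KM·sin K/sin L ≈ 205.93.
The bisector from M has length 2·KM·ML·cos(∠M/2)/(KM+ML) ≈ 97.794.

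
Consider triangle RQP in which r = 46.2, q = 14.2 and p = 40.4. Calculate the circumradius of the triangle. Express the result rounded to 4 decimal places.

23.9363

By the law of cosines, cos R = (q² + p² − r²) / (2·q·p) ≈ -0.26203, so ∠R ≈ 1.836 rad.
Circumradius = r/(2 sin R) ≈ 23.936.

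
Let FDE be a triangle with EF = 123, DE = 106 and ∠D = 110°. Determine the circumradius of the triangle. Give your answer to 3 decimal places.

Law of sines: sin F = DE·sin D/EF ≈ 0.80982.
Since EF ≥ DE, only the acute value applies: ∠F ≈ 54.08°.
Then ∠E = 180° − ∠D − ∠F ≈ 15.92°.
Law of sines gives FD = EF·sin E/sin D ≈ 35.908.
Circumradius = EF/(2 sin D) ≈ 65.447.

R ≈ 65.447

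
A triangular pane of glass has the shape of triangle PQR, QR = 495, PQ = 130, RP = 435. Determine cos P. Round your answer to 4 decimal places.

By the law of cosines, cos P = (RP² + PQ² − QR²) / (2·RP·PQ) ≈ -0.34394, so ∠P ≈ 110.12°.

cos P ≈ -0.3439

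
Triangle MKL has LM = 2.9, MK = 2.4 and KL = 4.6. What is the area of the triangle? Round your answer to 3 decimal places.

3.009

Semiperimeter s = (4.6 + 2.9 + 2.4)/2 = 4.95.
Heron's formula: area = √(4.95·0.35·2.05·2.55) ≈ 3.0094.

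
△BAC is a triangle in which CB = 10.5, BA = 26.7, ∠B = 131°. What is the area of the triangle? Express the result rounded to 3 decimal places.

Area = ½·CB·BA·sin B ≈ 105.79.

area ≈ 105.791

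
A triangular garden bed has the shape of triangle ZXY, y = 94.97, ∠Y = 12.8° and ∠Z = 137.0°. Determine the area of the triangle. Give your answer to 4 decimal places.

6983.0091

The third angle is ∠X = 180° − ∠Y − ∠Z = 30.20°.
Law of sines: z = y·sin Z/sin Y ≈ 292.35.
Law of sines: x = y·sin X/sin Y ≈ 215.63.
Area = ½·y·z·sin X ≈ 6983.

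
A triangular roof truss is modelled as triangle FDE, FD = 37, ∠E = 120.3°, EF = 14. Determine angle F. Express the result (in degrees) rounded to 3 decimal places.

Law of sines: sin D = EF·sin E/FD ≈ 0.32669.
Since FD ≥ EF, only the acute value applies: ∠D ≈ 19.07°.
Then ∠F = 180° − ∠E − ∠D ≈ 40.63°.

40.632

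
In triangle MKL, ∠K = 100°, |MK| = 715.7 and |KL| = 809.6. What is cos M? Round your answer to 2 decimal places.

0.73

By the law of cosines, |LM|² = |MK|² + |KL|² − 2·|MK|·|KL|·cos K = 1.3689e+06, so |LM| ≈ 1170.
Law of cosines again: cos M = (|LM|² + |MK|² − |KL|²)/(2·|LM|·|MK|) ≈ 0.73186, so ∠M ≈ 42.96°.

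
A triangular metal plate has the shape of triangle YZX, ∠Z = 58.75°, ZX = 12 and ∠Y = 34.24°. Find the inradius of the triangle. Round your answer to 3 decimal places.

The third angle is ∠X = 180° − ∠Y − ∠Z = 87.01°.
Law of sines: XY = ZX·sin Z/sin Y ≈ 18.233.
Law of sines: YZ = ZX·sin X/sin Y ≈ 21.298.
Area = ½·ZX·XY·sin X ≈ 109.25.
Semiperimeter s = (12+18.233+21.298)/2 = 25.766.
Inradius = area/s = 109.25/25.766 ≈ 4.2401.

4.240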